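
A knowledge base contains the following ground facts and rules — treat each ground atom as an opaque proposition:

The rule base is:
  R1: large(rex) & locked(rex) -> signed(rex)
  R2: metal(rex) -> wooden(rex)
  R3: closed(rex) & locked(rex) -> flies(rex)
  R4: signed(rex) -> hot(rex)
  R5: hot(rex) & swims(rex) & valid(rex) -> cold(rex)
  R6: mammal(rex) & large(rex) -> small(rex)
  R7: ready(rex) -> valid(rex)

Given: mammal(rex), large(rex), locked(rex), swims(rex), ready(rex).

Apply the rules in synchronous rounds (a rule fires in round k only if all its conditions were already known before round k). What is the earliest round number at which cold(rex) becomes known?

Round 1: R1 [large(rex) & locked(rex) -> signed(rex)]; R6 [mammal(rex) & large(rex) -> small(rex)]; R7 [ready(rex) -> valid(rex)]. New: signed(rex), small(rex), valid(rex).
Round 2: R4 [signed(rex) -> hot(rex)]. New: hot(rex).
Round 3: R5 [hot(rex) & swims(rex) & valid(rex) -> cold(rex)]. New: cold(rex).
cold(rex) first appears in round 3.

3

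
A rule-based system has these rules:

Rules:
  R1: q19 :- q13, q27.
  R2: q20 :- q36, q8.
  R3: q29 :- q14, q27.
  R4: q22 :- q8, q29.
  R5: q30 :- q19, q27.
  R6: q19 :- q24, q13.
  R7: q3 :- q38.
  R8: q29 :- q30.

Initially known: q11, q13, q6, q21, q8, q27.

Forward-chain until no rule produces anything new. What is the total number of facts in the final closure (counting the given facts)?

Round 1 — R1, derive q19.
Round 2 — R5, derive q30.
Round 3 — R8, derive q29.
Round 4 — R4, derive q22.
Closure: {q11, q13, q19, q21, q22, q27, q29, q30, q6, q8} — 10 facts.

10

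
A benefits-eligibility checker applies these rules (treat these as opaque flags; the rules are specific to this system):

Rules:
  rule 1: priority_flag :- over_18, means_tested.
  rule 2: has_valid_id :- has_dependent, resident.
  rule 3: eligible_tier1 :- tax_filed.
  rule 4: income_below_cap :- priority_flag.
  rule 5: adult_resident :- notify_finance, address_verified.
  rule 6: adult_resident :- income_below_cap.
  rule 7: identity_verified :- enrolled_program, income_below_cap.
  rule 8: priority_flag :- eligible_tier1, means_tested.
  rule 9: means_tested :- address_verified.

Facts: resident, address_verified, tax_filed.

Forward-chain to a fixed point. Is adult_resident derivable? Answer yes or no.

Round 1 — rule 3, rule 9, derive eligible_tier1, means_tested.
Round 2 — rule 8, derive priority_flag.
Round 3 — rule 4, derive income_below_cap.
Round 4 — rule 6, derive adult_resident.
adult_resident appears in round 4, so it is derivable.

yes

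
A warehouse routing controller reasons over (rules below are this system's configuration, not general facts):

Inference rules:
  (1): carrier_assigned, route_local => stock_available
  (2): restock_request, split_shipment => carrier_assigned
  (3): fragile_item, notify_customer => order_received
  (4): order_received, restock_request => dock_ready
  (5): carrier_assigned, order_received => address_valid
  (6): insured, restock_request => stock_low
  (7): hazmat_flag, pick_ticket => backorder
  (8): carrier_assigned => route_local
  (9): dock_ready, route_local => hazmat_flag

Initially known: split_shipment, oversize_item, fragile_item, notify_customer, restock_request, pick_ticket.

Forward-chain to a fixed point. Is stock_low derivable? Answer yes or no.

no

Round 1 fires (2), (3), giving carrier_assigned, order_received.
Round 2 fires (4), (5), (8), giving dock_ready, address_valid, route_local.
Round 3 fires (1), (9), giving stock_available, hazmat_flag.
Round 4 fires (7), giving backorder.
Fixed point reached. stock_low is concluded only by (6); (6) needs insured (never derived).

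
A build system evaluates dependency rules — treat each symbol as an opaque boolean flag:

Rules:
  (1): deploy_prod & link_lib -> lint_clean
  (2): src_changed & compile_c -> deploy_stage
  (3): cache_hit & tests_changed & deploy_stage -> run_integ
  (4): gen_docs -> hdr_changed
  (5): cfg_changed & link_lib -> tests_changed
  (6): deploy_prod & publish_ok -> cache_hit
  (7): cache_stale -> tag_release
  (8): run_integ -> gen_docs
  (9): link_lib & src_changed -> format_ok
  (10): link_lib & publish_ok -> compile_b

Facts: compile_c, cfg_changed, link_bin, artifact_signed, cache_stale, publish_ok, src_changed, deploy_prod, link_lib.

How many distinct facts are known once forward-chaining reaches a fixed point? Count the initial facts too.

19

Round 1: (1) [deploy_prod & link_lib -> lint_clean]; (2) [src_changed & compile_c -> deploy_stage]; (5) [cfg_changed & link_lib -> tests_changed]; (6) [deploy_prod & publish_ok -> cache_hit]; (7) [cache_stale -> tag_release]; (9) [link_lib & src_changed -> format_ok]; (10) [link_lib & publish_ok -> compile_b]. New: lint_clean, deploy_stage, tests_changed, cache_hit, tag_release, format_ok, compile_b.
Round 2: (3) [cache_hit & tests_changed & deploy_stage -> run_integ]. New: run_integ.
Round 3: (8) [run_integ -> gen_docs]. New: gen_docs.
Round 4: (4) [gen_docs -> hdr_changed]. New: hdr_changed.
Closure: {artifact_signed, cache_hit, cache_stale, cfg_changed, compile_b, compile_c, deploy_prod, deploy_stage, format_ok, gen_docs, hdr_changed, link_bin, link_lib, lint_clean, publish_ok, run_integ, src_changed, tag_release, tests_changed} — 19 facts.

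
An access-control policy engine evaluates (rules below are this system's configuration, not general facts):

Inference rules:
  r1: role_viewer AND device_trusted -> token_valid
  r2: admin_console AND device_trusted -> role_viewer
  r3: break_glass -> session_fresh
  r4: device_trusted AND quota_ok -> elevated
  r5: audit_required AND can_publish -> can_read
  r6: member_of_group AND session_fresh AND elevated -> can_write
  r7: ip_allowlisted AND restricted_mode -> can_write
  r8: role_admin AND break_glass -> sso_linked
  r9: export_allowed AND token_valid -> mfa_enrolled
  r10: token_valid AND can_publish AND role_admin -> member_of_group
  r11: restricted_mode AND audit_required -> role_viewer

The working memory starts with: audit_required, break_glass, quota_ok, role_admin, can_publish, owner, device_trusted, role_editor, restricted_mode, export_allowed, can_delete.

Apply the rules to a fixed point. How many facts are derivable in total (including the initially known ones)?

Round 1 — r3, r4, r5, r8, r11, derive session_fresh, elevated, can_read, sso_linked, role_viewer.
Round 2 — r1, derive token_valid.
Round 3 — r9, r10, derive mfa_enrolled, member_of_group.
Round 4 — r6, derive can_write.
Closure: {audit_required, break_glass, can_delete, can_publish, can_read, can_write, device_trusted, elevated, export_allowed, member_of_group, mfa_enrolled, owner, quota_ok, restricted_mode, role_admin, role_editor, role_viewer, session_fresh, sso_linked, token_valid} — 20 facts.

20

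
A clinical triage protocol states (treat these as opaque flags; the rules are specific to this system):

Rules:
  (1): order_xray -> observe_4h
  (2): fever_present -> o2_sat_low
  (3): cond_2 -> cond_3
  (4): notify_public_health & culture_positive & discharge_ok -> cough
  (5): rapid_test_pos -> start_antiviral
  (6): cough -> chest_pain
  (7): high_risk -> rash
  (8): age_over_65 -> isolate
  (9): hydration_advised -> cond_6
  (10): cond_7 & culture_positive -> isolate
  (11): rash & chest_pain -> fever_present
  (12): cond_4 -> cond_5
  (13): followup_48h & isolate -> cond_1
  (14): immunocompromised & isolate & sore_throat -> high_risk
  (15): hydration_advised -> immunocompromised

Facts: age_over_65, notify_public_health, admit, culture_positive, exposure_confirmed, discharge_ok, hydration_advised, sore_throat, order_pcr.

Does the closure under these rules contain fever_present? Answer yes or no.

Round 1: (4) [notify_public_health & culture_positive & discharge_ok -> cough]; (8) [age_over_65 -> isolate]; (9) [hydration_advised -> cond_6]; (15) [hydration_advised -> immunocompromised]. Adds cough, isolate, cond_6, immunocompromised.
Round 2: (6) [cough -> chest_pain]; (14) [immunocompromised & isolate & sore_throat -> high_risk]. Adds chest_pain, high_risk.
Round 3: (7) [high_risk -> rash]. Adds rash.
Round 4: (11) [rash & chest_pain -> fever_present]. Adds fever_present.
Round 5: (2) [fever_present -> o2_sat_low]. Adds o2_sat_low.
fever_present appears in round 4, so it is derivable.

yes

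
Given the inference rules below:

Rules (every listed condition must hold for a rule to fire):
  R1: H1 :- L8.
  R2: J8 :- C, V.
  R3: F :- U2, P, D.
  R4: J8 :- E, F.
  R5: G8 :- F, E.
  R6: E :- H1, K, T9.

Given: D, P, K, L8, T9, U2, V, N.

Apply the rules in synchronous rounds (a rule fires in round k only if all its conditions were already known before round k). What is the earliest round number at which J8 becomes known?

Round 1: R1 [H1 :- L8.]; R3 [F :- U2, P, D.]. New: H1, F.
Round 2: R6 [E :- H1, K, T9.]. New: E.
Round 3: R4 [J8 :- E, F.]; R5 [G8 :- F, E.]. New: J8, G8.
J8 first appears in round 3.

3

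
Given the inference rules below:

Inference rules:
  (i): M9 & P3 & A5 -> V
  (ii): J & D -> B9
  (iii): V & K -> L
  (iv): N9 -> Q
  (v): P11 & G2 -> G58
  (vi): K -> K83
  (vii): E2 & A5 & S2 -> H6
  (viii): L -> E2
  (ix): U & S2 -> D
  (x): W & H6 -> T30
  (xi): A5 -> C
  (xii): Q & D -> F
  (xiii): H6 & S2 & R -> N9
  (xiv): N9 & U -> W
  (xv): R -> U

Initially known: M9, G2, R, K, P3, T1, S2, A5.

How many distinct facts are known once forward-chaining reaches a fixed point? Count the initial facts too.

Round 1 fires (i), (vi), (xi), (xv), giving V, K83, C, U.
Round 2 fires (iii), (ix), giving L, D.
Round 3 fires (viii), giving E2.
Round 4 fires (vii), giving H6.
Round 5 fires (xiii), giving N9.
Round 6 fires (iv), (xiv), giving Q, W.
Round 7 fires (x), (xii), giving T30, F.
Closure: {A5, C, D, E2, F, G2, H6, K, K83, L, M9, N9, P3, Q, R, S2, T1, T30, U, V, W} — 21 facts.

21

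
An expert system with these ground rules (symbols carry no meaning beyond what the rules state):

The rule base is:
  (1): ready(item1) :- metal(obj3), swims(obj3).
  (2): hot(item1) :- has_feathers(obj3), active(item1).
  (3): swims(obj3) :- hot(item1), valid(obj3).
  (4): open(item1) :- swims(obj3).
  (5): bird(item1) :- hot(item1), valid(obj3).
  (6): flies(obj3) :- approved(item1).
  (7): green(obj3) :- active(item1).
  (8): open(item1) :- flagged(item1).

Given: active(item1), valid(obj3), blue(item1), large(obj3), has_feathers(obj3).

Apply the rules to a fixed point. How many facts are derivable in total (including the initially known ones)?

10

Round 1: (2) [hot(item1) :- has_feathers(obj3), active(item1).]; (7) [green(obj3) :- active(item1).]. Adds hot(item1), green(obj3).
Round 2: (3) [swims(obj3) :- hot(item1), valid(obj3).]; (5) [bird(item1) :- hot(item1), valid(obj3).]. Adds swims(obj3), bird(item1).
Round 3: (4) [open(item1) :- swims(obj3).]. Adds open(item1).
Closure: {active(item1), bird(item1), blue(item1), green(obj3), has_feathers(obj3), hot(item1), large(obj3), open(item1), swims(obj3), valid(obj3)} — 10 facts.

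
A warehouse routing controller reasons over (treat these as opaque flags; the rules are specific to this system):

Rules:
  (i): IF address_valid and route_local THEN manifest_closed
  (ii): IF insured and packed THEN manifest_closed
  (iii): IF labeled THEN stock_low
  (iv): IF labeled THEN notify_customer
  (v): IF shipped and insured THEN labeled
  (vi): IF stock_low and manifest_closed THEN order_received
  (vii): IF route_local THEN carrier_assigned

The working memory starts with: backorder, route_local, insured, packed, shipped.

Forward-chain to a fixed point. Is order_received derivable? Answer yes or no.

yes

[1] (ii) [IF insured and packed THEN manifest_closed]; (v) [IF shipped and insured THEN labeled]; (vii) [IF route_local THEN carrier_assigned]. ⇒ new: manifest_closed, labeled, carrier_assigned.
[2] (iii) [IF labeled THEN stock_low]; (iv) [IF labeled THEN notify_customer]. ⇒ new: stock_low, notify_customer.
[3] (vi) [IF stock_low and manifest_closed THEN order_received]. ⇒ new: order_received.
order_received appears in round 3, so it is derivable.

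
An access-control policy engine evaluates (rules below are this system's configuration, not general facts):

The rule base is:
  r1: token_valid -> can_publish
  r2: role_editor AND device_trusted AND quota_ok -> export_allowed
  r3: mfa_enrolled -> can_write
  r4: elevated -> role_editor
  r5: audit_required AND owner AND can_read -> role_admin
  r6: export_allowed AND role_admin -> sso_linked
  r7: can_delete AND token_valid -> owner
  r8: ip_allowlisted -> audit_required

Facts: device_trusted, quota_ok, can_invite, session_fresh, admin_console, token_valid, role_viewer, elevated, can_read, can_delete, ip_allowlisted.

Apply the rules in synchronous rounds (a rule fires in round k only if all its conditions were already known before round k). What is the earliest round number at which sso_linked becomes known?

3

Round 1: r1 [token_valid -> can_publish]; r4 [elevated -> role_editor]; r7 [can_delete AND token_valid -> owner]; r8 [ip_allowlisted -> audit_required]. New: can_publish, role_editor, owner, audit_required.
Round 2: r2 [role_editor AND device_trusted AND quota_ok -> export_allowed]; r5 [audit_required AND owner AND can_read -> role_admin]. New: export_allowed, role_admin.
Round 3: r6 [export_allowed AND role_admin -> sso_linked]. New: sso_linked.
sso_linked first appears in round 3.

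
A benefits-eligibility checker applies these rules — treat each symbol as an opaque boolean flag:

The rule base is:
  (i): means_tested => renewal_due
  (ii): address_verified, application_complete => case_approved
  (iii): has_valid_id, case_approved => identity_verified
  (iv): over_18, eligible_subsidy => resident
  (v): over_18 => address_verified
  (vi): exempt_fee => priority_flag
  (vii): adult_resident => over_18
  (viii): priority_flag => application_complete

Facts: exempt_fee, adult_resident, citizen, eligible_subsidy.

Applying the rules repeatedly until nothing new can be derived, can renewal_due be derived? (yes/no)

no

Round 1: (vi) [exempt_fee => priority_flag]; (vii) [adult_resident => over_18]. New: priority_flag, over_18.
Round 2: (iv) [over_18, eligible_subsidy => resident]; (v) [over_18 => address_verified]; (viii) [priority_flag => application_complete]. New: resident, address_verified, application_complete.
Round 3: (ii) [address_verified, application_complete => case_approved]. New: case_approved.
Fixed point reached. renewal_due is concluded only by (i); (i) needs means_tested (never derived).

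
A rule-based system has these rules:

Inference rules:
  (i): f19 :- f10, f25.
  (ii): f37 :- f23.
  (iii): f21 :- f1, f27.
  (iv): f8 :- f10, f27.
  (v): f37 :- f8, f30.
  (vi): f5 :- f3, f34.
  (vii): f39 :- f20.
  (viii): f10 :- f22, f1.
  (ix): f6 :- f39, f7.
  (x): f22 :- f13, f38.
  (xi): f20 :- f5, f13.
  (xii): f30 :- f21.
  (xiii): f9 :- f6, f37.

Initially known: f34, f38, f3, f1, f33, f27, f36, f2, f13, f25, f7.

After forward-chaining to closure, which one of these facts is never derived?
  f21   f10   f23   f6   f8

f23

[1] (iii) [f21 :- f1, f27.]; (vi) [f5 :- f3, f34.]; (x) [f22 :- f13, f38.]. ⇒ new: f21, f5, f22.
[2] (viii) [f10 :- f22, f1.]; (xi) [f20 :- f5, f13.]; (xii) [f30 :- f21.]. ⇒ new: f10, f20, f30.
[3] (i) [f19 :- f10, f25.]; (iv) [f8 :- f10, f27.]; (vii) [f39 :- f20.]. ⇒ new: f19, f8, f39.
[4] (v) [f37 :- f8, f30.]; (ix) [f6 :- f39, f7.]. ⇒ new: f37, f6.
[5] (xiii) [f9 :- f6, f37.]. ⇒ new: f9.
Derived: f8 (round 3), f6 (round 4), f21 (round 1), f10 (round 2). f23 never appears in any round.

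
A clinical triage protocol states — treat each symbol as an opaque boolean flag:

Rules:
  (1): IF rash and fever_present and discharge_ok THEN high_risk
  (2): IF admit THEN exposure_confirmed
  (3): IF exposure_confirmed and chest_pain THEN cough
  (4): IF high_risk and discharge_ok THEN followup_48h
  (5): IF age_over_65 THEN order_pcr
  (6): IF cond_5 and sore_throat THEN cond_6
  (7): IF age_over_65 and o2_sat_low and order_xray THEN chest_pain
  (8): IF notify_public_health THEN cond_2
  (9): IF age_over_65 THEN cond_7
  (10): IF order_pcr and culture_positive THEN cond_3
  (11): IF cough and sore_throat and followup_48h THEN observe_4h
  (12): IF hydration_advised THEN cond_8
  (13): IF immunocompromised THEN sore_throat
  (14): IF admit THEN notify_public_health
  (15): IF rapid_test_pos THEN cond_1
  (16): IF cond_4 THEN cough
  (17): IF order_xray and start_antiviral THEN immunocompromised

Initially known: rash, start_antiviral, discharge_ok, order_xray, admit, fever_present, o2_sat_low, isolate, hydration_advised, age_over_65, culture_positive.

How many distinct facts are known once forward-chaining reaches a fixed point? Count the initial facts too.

Round 1 fires (1), (2), (5), (7), (9), (12), (14), (17), giving high_risk, exposure_confirmed, order_pcr, chest_pain, cond_7, cond_8, notify_public_health, immunocompromised.
Round 2 fires (3), (4), (8), (10), (13), giving cough, followup_48h, cond_2, cond_3, sore_throat.
Round 3 fires (11), giving observe_4h.
Closure: {admit, age_over_65, chest_pain, cond_2, cond_3, cond_7, cond_8, cough, culture_positive, discharge_ok, exposure_confirmed, fever_present, followup_48h, high_risk, hydration_advised, immunocompromised, isolate, notify_public_health, o2_sat_low, observe_4h, order_pcr, order_xray, rash, sore_throat, start_antiviral} — 25 facts.

25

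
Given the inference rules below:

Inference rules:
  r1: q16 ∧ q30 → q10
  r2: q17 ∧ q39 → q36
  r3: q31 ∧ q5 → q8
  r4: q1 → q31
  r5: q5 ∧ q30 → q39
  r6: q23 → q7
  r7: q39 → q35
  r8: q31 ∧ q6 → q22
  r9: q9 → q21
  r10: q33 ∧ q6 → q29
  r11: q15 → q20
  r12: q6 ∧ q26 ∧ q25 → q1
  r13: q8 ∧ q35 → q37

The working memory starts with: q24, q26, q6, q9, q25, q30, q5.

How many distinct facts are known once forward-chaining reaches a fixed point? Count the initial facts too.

15

Round 1 fires r5, r9, r12, giving q39, q21, q1.
Round 2 fires r4, r7, giving q31, q35.
Round 3 fires r3, r8, giving q8, q22.
Round 4 fires r13, giving q37.
Closure: {q1, q21, q22, q24, q25, q26, q30, q31, q35, q37, q39, q5, q6, q8, q9} — 15 facts.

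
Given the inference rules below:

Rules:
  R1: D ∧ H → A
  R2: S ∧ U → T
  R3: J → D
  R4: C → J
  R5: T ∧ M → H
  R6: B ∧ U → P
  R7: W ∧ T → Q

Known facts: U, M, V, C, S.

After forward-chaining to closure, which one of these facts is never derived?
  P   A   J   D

Round 1 — R2, R4, derive T, J.
Round 2 — R3, R5, derive D, H.
Round 3 — R1, derive A.
Derived: D (round 2), A (round 3), J (round 1). P never appears in any round.

P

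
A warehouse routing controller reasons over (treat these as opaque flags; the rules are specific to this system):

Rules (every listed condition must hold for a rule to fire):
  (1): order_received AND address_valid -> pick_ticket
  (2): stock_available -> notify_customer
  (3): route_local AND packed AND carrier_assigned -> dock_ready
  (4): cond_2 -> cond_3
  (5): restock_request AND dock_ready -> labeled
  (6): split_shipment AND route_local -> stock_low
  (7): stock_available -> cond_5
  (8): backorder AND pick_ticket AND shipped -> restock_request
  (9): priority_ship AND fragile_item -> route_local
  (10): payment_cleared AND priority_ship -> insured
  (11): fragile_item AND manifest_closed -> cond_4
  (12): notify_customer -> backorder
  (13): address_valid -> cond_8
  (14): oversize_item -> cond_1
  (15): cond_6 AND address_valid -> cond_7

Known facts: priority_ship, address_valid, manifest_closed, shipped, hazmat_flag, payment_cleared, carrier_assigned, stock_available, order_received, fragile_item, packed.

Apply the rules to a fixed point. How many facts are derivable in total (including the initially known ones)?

Round 1: (1) [order_received AND address_valid -> pick_ticket]; (2) [stock_available -> notify_customer]; (7) [stock_available -> cond_5]; (9) [priority_ship AND fragile_item -> route_local]; (10) [payment_cleared AND priority_ship -> insured]; (11) [fragile_item AND manifest_closed -> cond_4]; (13) [address_valid -> cond_8]. Adds pick_ticket, notify_customer, cond_5, route_local, insured, cond_4, cond_8.
Round 2: (3) [route_local AND packed AND carrier_assigned -> dock_ready]; (12) [notify_customer -> backorder]. Adds dock_ready, backorder.
Round 3: (8) [backorder AND pick_ticket AND shipped -> restock_request]. Adds restock_request.
Round 4: (5) [restock_request AND dock_ready -> labeled]. Adds labeled.
Closure: {address_valid, backorder, carrier_assigned, cond_4, cond_5, cond_8, dock_ready, fragile_item, hazmat_flag, insured, labeled, manifest_closed, notify_customer, order_received, packed, payment_cleared, pick_ticket, priority_ship, restock_request, route_local, shipped, stock_available} — 22 facts.

22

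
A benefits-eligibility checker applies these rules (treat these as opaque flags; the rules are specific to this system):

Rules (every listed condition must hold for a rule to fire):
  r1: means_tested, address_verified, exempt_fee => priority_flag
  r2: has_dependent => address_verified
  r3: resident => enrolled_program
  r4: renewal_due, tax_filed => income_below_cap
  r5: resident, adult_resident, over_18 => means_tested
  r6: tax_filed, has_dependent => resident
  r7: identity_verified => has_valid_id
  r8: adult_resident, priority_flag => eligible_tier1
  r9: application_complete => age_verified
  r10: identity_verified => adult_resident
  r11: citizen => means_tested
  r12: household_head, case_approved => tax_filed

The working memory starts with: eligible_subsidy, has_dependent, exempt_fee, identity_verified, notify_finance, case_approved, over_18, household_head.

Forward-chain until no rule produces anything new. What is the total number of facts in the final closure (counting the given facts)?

Round 1 — r2, r7, r10, r12, derive address_verified, has_valid_id, adult_resident, tax_filed.
Round 2 — r6, derive resident.
Round 3 — r3, r5, derive enrolled_program, means_tested.
Round 4 — r1, derive priority_flag.
Round 5 — r8, derive eligible_tier1.
Closure: {address_verified, adult_resident, case_approved, eligible_subsidy, eligible_tier1, enrolled_program, exempt_fee, has_dependent, has_valid_id, household_head, identity_verified, means_tested, notify_finance, over_18, priority_flag, resident, tax_filed} — 17 facts.

17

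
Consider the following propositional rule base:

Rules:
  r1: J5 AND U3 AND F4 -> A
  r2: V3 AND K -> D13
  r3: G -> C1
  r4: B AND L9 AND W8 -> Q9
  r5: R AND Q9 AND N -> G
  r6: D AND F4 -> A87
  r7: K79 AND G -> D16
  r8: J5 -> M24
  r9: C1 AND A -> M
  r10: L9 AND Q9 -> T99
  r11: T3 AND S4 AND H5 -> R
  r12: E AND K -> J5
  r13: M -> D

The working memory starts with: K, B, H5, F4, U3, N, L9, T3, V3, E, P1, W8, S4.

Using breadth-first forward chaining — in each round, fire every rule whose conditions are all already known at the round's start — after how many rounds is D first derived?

Round 1 — r2, r4, r11, r12, derive D13, Q9, R, J5.
Round 2 — r1, r5, r8, r10, derive A, G, M24, T99.
Round 3 — r3, derive C1.
Round 4 — r9, derive M.
Round 5 — r13, derive D.
D first appears in round 5.

5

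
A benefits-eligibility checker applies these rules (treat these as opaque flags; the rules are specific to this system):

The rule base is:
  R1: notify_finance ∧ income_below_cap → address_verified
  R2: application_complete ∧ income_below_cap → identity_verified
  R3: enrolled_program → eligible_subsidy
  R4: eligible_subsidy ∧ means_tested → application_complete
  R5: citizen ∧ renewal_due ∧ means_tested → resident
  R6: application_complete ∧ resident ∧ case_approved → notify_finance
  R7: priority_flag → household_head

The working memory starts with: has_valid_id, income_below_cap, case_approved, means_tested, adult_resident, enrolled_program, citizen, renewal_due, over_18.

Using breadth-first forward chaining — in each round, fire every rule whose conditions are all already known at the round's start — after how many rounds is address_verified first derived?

Round 1 — R3, R5, derive eligible_subsidy, resident.
Round 2 — R4, derive application_complete.
Round 3 — R2, R6, derive identity_verified, notify_finance.
Round 4 — R1, derive address_verified.
address_verified first appears in round 4.

4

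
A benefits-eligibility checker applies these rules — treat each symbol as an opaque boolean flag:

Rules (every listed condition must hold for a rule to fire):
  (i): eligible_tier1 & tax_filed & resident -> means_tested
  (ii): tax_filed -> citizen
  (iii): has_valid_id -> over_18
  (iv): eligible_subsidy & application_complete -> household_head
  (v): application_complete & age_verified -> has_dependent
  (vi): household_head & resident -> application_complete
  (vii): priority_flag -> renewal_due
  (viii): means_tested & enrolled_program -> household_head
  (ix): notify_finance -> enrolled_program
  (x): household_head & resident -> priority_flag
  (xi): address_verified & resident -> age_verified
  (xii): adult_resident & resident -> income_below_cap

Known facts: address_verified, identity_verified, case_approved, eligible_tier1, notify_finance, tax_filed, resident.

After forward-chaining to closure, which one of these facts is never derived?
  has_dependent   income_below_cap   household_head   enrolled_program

income_below_cap

Round 1: (i) [eligible_tier1 & tax_filed & resident -> means_tested]; (ii) [tax_filed -> citizen]; (ix) [notify_finance -> enrolled_program]; (xi) [address_verified & resident -> age_verified]. Adds means_tested, citizen, enrolled_program, age_verified.
Round 2: (viii) [means_tested & enrolled_program -> household_head]. Adds household_head.
Round 3: (vi) [household_head & resident -> application_complete]; (x) [household_head & resident -> priority_flag]. Adds application_complete, priority_flag.
Round 4: (v) [application_complete & age_verified -> has_dependent]; (vii) [priority_flag -> renewal_due]. Adds has_dependent, renewal_due.
Derived: household_head (round 2), enrolled_program (round 1), has_dependent (round 4). income_below_cap never appears in any round.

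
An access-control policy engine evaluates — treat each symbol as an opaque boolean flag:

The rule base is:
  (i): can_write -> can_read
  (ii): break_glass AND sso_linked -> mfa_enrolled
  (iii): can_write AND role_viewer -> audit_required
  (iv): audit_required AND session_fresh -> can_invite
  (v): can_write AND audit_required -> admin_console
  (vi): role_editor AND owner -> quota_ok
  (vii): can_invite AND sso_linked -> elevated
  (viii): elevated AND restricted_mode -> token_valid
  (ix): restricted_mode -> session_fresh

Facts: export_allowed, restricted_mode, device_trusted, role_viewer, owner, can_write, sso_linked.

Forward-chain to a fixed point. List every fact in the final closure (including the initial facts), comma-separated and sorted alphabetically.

Round 1 fires (i), (iii), (ix), giving can_read, audit_required, session_fresh.
Round 2 fires (iv), (v), giving can_invite, admin_console.
Round 3 fires (vii), giving elevated.
Round 4 fires (viii), giving token_valid.

admin_console, audit_required, can_invite, can_read, can_write, device_trusted, elevated, export_allowed, owner, restricted_mode, role_viewer, session_fresh, sso_linked, token_valid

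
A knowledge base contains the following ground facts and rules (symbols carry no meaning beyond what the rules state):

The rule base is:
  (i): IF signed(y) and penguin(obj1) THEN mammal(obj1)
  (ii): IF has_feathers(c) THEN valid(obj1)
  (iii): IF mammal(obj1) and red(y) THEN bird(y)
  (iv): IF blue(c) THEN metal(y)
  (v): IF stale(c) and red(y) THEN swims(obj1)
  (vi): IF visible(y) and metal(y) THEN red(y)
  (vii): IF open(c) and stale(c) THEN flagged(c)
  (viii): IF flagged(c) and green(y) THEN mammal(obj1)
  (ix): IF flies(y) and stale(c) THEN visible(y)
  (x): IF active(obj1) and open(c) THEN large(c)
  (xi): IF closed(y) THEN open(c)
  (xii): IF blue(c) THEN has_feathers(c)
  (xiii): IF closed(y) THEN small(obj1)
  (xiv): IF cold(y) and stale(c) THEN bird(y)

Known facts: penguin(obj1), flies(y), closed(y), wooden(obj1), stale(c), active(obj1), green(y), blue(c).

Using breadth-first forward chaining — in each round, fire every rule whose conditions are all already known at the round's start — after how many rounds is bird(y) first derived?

Round 1: (iv) [IF blue(c) THEN metal(y)]; (ix) [IF flies(y) and stale(c) THEN visible(y)]; (xi) [IF closed(y) THEN open(c)]; (xii) [IF blue(c) THEN has_feathers(c)]; (xiii) [IF closed(y) THEN small(obj1)]. Adds metal(y), visible(y), open(c), has_feathers(c), small(obj1).
Round 2: (ii) [IF has_feathers(c) THEN valid(obj1)]; (vi) [IF visible(y) and metal(y) THEN red(y)]; (vii) [IF open(c) and stale(c) THEN flagged(c)]; (x) [IF active(obj1) and open(c) THEN large(c)]. Adds valid(obj1), red(y), flagged(c), large(c).
Round 3: (v) [IF stale(c) and red(y) THEN swims(obj1)]; (viii) [IF flagged(c) and green(y) THEN mammal(obj1)]. Adds swims(obj1), mammal(obj1).
Round 4: (iii) [IF mammal(obj1) and red(y) THEN bird(y)]. Adds bird(y).
bird(y) first appears in round 4.

4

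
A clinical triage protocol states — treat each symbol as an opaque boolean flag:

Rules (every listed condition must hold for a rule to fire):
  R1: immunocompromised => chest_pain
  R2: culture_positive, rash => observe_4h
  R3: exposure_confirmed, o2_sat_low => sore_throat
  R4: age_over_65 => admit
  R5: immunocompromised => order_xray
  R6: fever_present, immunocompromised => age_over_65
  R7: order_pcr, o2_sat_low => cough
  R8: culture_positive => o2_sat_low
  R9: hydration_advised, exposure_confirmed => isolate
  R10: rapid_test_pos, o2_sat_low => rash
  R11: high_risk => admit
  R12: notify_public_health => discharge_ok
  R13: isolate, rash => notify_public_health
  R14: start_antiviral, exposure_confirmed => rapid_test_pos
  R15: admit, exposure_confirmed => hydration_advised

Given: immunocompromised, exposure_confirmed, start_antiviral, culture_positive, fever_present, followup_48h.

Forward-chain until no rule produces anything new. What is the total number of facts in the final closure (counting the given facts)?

Round 1: R1 [immunocompromised => chest_pain]; R5 [immunocompromised => order_xray]; R6 [fever_present, immunocompromised => age_over_65]; R8 [culture_positive => o2_sat_low]; R14 [start_antiviral, exposure_confirmed => rapid_test_pos]. Adds chest_pain, order_xray, age_over_65, o2_sat_low, rapid_test_pos.
Round 2: R3 [exposure_confirmed, o2_sat_low => sore_throat]; R4 [age_over_65 => admit]; R10 [rapid_test_pos, o2_sat_low => rash]. Adds sore_throat, admit, rash.
Round 3: R2 [culture_positive, rash => observe_4h]; R15 [admit, exposure_confirmed => hydration_advised]. Adds observe_4h, hydration_advised.
Round 4: R9 [hydration_advised, exposure_confirmed => isolate]. Adds isolate.
Round 5: R13 [isolate, rash => notify_public_health]. Adds notify_public_health.
Round 6: R12 [notify_public_health => discharge_ok]. Adds discharge_ok.
Closure: {admit, age_over_65, chest_pain, culture_positive, discharge_ok, exposure_confirmed, fever_present, followup_48h, hydration_advised, immunocompromised, isolate, notify_public_health, o2_sat_low, observe_4h, order_xray, rapid_test_pos, rash, sore_throat, start_antiviral} — 19 facts.

19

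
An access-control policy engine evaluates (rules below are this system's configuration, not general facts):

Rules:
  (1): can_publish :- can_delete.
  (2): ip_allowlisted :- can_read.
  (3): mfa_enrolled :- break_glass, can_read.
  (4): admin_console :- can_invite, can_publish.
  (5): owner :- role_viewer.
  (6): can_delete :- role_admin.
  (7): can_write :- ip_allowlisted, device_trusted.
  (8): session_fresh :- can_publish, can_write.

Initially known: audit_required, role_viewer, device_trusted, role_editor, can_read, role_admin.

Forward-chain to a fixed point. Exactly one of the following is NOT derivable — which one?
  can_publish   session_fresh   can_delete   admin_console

admin_console

Round 1: (2) [ip_allowlisted :- can_read.]; (5) [owner :- role_viewer.]; (6) [can_delete :- role_admin.]. New: ip_allowlisted, owner, can_delete.
Round 2: (1) [can_publish :- can_delete.]; (7) [can_write :- ip_allowlisted, device_trusted.]. New: can_publish, can_write.
Round 3: (8) [session_fresh :- can_publish, can_write.]. New: session_fresh.
Derived: can_publish (round 2), session_fresh (round 3), can_delete (round 1). admin_console never appears in any round.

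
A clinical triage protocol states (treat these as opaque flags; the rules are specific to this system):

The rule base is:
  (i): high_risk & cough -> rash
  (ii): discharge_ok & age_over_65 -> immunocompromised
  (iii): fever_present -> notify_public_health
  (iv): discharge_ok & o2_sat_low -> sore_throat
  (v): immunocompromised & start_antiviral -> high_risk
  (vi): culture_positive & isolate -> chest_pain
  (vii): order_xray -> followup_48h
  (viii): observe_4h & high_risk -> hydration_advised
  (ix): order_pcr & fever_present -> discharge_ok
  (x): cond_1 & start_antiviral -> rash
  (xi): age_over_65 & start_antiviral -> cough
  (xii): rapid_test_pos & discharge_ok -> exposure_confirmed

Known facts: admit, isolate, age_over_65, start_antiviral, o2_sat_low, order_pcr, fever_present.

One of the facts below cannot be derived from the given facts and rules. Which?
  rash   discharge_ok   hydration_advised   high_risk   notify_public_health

Round 1 fires (iii), (ix), (xi), giving notify_public_health, discharge_ok, cough.
Round 2 fires (ii), (iv), giving immunocompromised, sore_throat.
Round 3 fires (v), giving high_risk.
Round 4 fires (i), giving rash.
Derived: notify_public_health (round 1), high_risk (round 3), rash (round 4), discharge_ok (round 1). hydration_advised never appears in any round.

hydration_advised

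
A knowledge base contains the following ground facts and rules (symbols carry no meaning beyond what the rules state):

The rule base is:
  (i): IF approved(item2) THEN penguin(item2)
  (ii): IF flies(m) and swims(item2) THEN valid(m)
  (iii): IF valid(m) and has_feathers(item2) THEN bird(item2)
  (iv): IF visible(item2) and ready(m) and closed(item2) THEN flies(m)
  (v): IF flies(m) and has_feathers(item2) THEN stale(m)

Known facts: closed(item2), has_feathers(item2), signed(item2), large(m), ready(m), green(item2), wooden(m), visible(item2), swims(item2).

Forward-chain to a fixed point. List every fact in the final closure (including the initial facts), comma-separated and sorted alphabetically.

bird(item2), closed(item2), flies(m), green(item2), has_feathers(item2), large(m), ready(m), signed(item2), stale(m), swims(item2), valid(m), visible(item2), wooden(m)

Round 1: (iv) [IF visible(item2) and ready(m) and closed(item2) THEN flies(m)]. New: flies(m).
Round 2: (ii) [IF flies(m) and swims(item2) THEN valid(m)]; (v) [IF flies(m) and has_feathers(item2) THEN stale(m)]. New: valid(m), stale(m).
Round 3: (iii) [IF valid(m) and has_feathers(item2) THEN bird(item2)]. New: bird(item2).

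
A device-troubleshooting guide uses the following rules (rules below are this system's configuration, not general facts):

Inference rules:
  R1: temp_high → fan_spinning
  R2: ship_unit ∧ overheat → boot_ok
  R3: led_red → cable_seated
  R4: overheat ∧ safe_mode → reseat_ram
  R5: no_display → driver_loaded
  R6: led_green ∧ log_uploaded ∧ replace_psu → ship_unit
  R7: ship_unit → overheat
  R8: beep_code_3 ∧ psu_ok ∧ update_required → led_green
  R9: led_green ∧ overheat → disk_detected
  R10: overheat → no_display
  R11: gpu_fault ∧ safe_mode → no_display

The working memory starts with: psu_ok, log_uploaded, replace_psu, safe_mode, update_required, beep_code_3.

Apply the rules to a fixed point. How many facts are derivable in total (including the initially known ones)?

14

Round 1 — R8, derive led_green.
Round 2 — R6, derive ship_unit.
Round 3 — R7, derive overheat.
Round 4 — R2, R4, R9, R10, derive boot_ok, reseat_ram, disk_detected, no_display.
Round 5 — R5, derive driver_loaded.
Closure: {beep_code_3, boot_ok, disk_detected, driver_loaded, led_green, log_uploaded, no_display, overheat, psu_ok, replace_psu, reseat_ram, safe_mode, ship_unit, update_required} — 14 facts.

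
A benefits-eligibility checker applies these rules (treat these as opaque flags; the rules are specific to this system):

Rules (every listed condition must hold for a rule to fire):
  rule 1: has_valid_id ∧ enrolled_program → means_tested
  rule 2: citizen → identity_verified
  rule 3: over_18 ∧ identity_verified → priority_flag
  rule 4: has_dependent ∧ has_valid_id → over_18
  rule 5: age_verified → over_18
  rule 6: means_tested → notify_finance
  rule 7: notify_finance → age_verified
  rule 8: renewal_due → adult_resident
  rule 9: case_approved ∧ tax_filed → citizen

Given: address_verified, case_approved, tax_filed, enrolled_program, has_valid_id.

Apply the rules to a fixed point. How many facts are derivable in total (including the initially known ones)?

12

Round 1: rule 1 [has_valid_id ∧ enrolled_program → means_tested]; rule 9 [case_approved ∧ tax_filed → citizen]. New: means_tested, citizen.
Round 2: rule 2 [citizen → identity_verified]; rule 6 [means_tested → notify_finance]. New: identity_verified, notify_finance.
Round 3: rule 7 [notify_finance → age_verified]. New: age_verified.
Round 4: rule 5 [age_verified → over_18]. New: over_18.
Round 5: rule 3 [over_18 ∧ identity_verified → priority_flag]. New: priority_flag.
Closure: {address_verified, age_verified, case_approved, citizen, enrolled_program, has_valid_id, identity_verified, means_tested, notify_finance, over_18, priority_flag, tax_filed} — 12 facts.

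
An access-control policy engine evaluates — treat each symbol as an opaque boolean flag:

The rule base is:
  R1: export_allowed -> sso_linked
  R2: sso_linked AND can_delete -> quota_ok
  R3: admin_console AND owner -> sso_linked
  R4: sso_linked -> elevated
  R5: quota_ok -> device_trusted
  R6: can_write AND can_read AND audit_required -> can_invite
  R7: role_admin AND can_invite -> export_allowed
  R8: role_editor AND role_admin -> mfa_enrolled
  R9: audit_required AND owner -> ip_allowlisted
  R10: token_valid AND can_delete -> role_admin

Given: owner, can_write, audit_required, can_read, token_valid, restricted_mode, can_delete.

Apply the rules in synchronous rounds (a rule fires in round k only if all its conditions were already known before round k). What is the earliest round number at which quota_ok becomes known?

4

Round 1 fires R6, R9, R10, giving can_invite, ip_allowlisted, role_admin.
Round 2 fires R7, giving export_allowed.
Round 3 fires R1, giving sso_linked.
Round 4 fires R2, R4, giving quota_ok, elevated.
quota_ok first appears in round 4.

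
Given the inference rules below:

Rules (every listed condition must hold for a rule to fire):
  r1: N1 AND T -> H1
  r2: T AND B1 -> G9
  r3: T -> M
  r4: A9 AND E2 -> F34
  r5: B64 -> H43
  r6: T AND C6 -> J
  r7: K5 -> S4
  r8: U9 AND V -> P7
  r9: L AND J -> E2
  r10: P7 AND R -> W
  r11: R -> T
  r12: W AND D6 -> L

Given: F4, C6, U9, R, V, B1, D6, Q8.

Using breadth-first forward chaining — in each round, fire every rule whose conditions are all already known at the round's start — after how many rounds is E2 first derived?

Round 1 fires r8, r11, giving P7, T.
Round 2 fires r2, r3, r6, r10, giving G9, M, J, W.
Round 3 fires r12, giving L.
Round 4 fires r9, giving E2.
E2 first appears in round 4.

4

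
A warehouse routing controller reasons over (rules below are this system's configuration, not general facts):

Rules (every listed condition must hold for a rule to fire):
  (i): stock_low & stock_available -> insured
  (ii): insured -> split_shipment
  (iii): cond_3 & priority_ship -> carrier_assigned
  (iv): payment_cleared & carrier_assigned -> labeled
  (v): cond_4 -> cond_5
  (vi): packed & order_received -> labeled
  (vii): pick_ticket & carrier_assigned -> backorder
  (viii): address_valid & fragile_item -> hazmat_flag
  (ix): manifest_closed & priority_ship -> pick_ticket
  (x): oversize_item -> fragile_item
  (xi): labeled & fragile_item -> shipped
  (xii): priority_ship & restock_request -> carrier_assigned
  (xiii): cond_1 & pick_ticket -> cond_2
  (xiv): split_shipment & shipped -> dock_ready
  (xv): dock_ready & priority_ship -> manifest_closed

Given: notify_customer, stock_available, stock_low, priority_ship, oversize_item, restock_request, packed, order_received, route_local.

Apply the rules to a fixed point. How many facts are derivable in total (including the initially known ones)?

19

[1] (i) [stock_low & stock_available -> insured]; (vi) [packed & order_received -> labeled]; (x) [oversize_item -> fragile_item]; (xii) [priority_ship & restock_request -> carrier_assigned]. ⇒ new: insured, labeled, fragile_item, carrier_assigned.
[2] (ii) [insured -> split_shipment]; (xi) [labeled & fragile_item -> shipped]. ⇒ new: split_shipment, shipped.
[3] (xiv) [split_shipment & shipped -> dock_ready]. ⇒ new: dock_ready.
[4] (xv) [dock_ready & priority_ship -> manifest_closed]. ⇒ new: manifest_closed.
[5] (ix) [manifest_closed & priority_ship -> pick_ticket]. ⇒ new: pick_ticket.
[6] (vii) [pick_ticket & carrier_assigned -> backorder]. ⇒ new: backorder.
Closure: {backorder, carrier_assigned, dock_ready, fragile_item, insured, labeled, manifest_closed, notify_customer, order_received, oversize_item, packed, pick_ticket, priority_ship, restock_request, route_local, shipped, split_shipment, stock_available, stock_low} — 19 facts.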